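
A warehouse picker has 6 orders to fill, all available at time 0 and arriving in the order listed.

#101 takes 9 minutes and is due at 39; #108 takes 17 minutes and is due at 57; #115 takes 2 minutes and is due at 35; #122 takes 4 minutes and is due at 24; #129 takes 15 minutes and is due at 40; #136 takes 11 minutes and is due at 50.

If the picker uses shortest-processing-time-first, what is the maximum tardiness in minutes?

1

SPT (increasing processing time): #115 #122 #101 #136 #129 #108.
#115: 0→2, due 35, tardiness 0
#122: 2→6, due 24, tardiness 0
#101: 6→15, due 39, tardiness 0
#136: 15→26, due 50, tardiness 0
#129: 26→41, due 40, tardiness 1
#108: 41→58, due 57, tardiness 1
Maximum = 1.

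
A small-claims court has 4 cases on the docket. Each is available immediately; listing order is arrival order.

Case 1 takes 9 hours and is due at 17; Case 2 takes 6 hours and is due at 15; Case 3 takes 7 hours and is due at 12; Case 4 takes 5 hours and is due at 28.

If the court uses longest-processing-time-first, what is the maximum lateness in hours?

7

LPT (decreasing processing time): Case 1 Case 3 Case 2 Case 4.
Case 1: 0→9, due 17, lateness -8
Case 3: 9→16, due 12, lateness 4
Case 2: 16→22, due 15, lateness 7
Case 4: 22→27, due 28, lateness -1
Maximum = 7.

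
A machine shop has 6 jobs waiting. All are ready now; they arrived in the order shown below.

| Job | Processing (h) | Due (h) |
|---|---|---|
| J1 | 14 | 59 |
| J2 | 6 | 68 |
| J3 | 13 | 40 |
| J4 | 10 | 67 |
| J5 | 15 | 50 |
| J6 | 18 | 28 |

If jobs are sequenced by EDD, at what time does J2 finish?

76

EDD (increasing due date): J6 J3 J5 J1 J4 J2.
J6: 0→18
J3: 18→31
J5: 31→46
J1: 46→60
J4: 60→70
J2: 70→76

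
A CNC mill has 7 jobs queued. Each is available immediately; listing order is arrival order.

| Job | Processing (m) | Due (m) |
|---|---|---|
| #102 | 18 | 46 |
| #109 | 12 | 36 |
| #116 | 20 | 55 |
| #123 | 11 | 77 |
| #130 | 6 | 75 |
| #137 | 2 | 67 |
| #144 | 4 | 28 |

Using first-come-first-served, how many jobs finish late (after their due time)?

FIFO (arrival order): #102 #109 #116 #123 #130 #137 #144.
#102: 0→18, due 46, tardiness 0
#109: 18→30, due 36, tardiness 0
#116: 30→50, due 55, tardiness 0
#123: 50→61, due 77, tardiness 0
#130: 61→67, due 75, tardiness 0
#137: 67→69, due 67, tardiness 2
#144: 69→73, due 28, tardiness 45
Late jobs: 2.

2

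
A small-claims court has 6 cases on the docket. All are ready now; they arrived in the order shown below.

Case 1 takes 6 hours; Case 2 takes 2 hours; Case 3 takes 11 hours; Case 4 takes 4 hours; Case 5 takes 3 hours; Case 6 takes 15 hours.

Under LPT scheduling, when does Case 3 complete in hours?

26

LPT (decreasing processing time): Case 6 Case 3 Case 1 Case 4 Case 5 Case 2.
Case 6: 0→15
Case 3: 15→26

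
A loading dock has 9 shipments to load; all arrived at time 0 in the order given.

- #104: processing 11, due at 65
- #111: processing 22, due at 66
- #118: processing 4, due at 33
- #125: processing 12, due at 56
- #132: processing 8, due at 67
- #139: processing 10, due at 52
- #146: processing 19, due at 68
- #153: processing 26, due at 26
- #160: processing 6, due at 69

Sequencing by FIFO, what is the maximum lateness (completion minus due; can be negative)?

FIFO (arrival order): #104 #111 #118 #125 #132 #139 #146 #153 #160.
#104: 0→11, due 65, lateness -54
#111: 11→33, due 66, lateness -33
#118: 33→37, due 33, lateness 4
#125: 37→49, due 56, lateness -7
#132: 49→57, due 67, lateness -10
#139: 57→67, due 52, lateness 15
#146: 67→86, due 68, lateness 18
#153: 86→112, due 26, lateness 86
#160: 112→118, due 69, lateness 49
Maximum = 86.

86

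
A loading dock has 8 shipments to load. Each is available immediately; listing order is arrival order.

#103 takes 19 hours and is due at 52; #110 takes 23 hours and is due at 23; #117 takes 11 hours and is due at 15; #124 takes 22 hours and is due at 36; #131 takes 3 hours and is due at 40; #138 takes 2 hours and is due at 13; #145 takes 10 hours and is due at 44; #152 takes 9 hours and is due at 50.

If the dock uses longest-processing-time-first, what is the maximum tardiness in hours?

86

LPT (decreasing processing time): #110 #124 #103 #117 #145 #152 #131 #138.
#110: 0→23, due 23, tardiness 0
#124: 23→45, due 36, tardiness 9
#103: 45→64, due 52, tardiness 12
#117: 64→75, due 15, tardiness 60
#145: 75→85, due 44, tardiness 41
#152: 85→94, due 50, tardiness 44
#131: 94→97, due 40, tardiness 57
#138: 97→99, due 13, tardiness 86
Maximum = 86.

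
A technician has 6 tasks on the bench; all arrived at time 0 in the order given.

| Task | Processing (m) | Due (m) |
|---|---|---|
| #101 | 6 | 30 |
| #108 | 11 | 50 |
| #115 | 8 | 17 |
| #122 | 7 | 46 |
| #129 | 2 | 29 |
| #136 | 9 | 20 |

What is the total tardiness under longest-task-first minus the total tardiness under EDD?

36

LPT (decreasing processing time): #108 #136 #115 #122 #101 #129.
#108: 0→11, due 50, tardiness 0
#136: 11→20, due 20, tardiness 0
#115: 20→28, due 17, tardiness 11
#122: 28→35, due 46, tardiness 0
#101: 35→41, due 30, tardiness 11
#129: 41→43, due 29, tardiness 14
Sum = 0+0+11+0+11+14 = 36.
EDD (increasing due date): #115 #136 #129 #101 #122 #108.
#115: 0→8, due 17, tardiness 0
#136: 8→17, due 20, tardiness 0
#129: 17→19, due 29, tardiness 0
#101: 19→25, due 30, tardiness 0
#122: 25→32, due 46, tardiness 0
#108: 32→43, due 50, tardiness 0
Sum = 0+0+0+0+0+0 = 0.
Difference = 36 − 0 = 36.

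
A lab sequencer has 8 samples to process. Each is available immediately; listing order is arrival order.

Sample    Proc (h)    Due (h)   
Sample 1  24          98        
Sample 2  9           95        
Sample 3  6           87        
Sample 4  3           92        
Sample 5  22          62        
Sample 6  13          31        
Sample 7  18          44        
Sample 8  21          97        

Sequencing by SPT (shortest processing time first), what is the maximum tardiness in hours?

SPT (increasing processing time): Sample 4 Sample 3 Sample 2 Sample 6 Sample 7 Sample 8 Sample 5 Sample 1.
Sample 4: 0→3, due 92, tardiness 0
Sample 3: 3→9, due 87, tardiness 0
Sample 2: 9→18, due 95, tardiness 0
Sample 6: 18→31, due 31, tardiness 0
Sample 7: 31→49, due 44, tardiness 5
Sample 8: 49→70, due 97, tardiness 0
Sample 5: 70→92, due 62, tardiness 30
Sample 1: 92→116, due 98, tardiness 18
Maximum = 30.

30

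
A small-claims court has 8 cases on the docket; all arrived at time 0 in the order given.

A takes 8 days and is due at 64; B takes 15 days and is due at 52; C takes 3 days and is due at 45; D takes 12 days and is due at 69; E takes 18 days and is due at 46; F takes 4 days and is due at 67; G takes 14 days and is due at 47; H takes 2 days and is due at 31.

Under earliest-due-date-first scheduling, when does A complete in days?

60

EDD (increasing due date): H C E G B A F D.
H: 0→2
C: 2→5
E: 5→23
G: 23→37
B: 37→52
A: 52→60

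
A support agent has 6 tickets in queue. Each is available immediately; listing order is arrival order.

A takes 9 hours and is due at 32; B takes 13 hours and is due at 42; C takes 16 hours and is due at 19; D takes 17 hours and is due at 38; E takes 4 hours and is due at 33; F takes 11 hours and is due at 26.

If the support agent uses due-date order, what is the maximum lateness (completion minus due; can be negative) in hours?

EDD (increasing due date): C F A E D B.
C: 0→16, due 19, lateness -3
F: 16→27, due 26, lateness 1
A: 27→36, due 32, lateness 4
E: 36→40, due 33, lateness 7
D: 40→57, due 38, lateness 19
B: 57→70, due 42, lateness 28
Maximum = 28.

28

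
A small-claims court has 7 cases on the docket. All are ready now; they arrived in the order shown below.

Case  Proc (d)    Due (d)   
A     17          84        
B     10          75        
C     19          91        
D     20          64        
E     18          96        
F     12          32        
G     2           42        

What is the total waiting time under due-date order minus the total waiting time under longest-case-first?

-127

EDD (increasing due date): F G D B A C E.
F: waits 0, runs 0→12
G: waits 12, runs 12→14
D: waits 14, runs 14→34
B: waits 34, runs 34→44
A: waits 44, runs 44→61
C: waits 61, runs 61→80
E: waits 80, runs 80→98
Sum = 0+12+14+34+44+61+80 = 245.
LPT (decreasing processing time): D C E A F B G.
D: waits 0, runs 0→20
C: waits 20, runs 20→39
E: waits 39, runs 39→57
A: waits 57, runs 57→74
F: waits 74, runs 74→86
B: waits 86, runs 86→96
G: waits 96, runs 96→98
Sum = 0+20+39+57+74+86+96 = 372.
Difference = 245 − 372 = -127.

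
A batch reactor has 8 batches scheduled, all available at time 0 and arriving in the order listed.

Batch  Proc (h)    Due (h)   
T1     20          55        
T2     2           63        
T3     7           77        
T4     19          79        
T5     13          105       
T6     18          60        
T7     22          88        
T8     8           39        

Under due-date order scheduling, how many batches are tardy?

2

EDD (increasing due date): T8 T1 T6 T2 T3 T4 T7 T5.
T8: 0→8, due 39, tardiness 0
T1: 8→28, due 55, tardiness 0
T6: 28→46, due 60, tardiness 0
T2: 46→48, due 63, tardiness 0
T3: 48→55, due 77, tardiness 0
T4: 55→74, due 79, tardiness 0
T7: 74→96, due 88, tardiness 8
T5: 96→109, due 105, tardiness 4
Late batches: 2.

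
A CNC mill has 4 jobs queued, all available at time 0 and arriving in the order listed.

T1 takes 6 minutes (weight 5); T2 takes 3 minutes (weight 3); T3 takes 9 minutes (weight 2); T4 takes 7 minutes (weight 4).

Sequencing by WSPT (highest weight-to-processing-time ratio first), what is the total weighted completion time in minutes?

168

WSPT (decreasing weight/processing-time ratio): T2 T1 T4 T3.
T2: finishes 3, weight 3, w·C = 9
T1: finishes 9, weight 5, w·C = 45
T4: finishes 16, weight 4, w·C = 64
T3: finishes 25, weight 2, w·C = 50
Sum = 9+45+64+50 = 168.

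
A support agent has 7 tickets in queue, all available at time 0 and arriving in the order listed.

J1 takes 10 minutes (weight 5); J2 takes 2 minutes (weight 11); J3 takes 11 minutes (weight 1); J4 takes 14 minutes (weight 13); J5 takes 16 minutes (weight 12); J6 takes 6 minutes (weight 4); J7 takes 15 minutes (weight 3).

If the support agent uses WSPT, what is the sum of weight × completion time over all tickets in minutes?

WSPT (decreasing weight/processing-time ratio): J2 J4 J5 J6 J1 J7 J3.
J2: finishes 2, weight 11, w·C = 22
J4: finishes 16, weight 13, w·C = 208
J5: finishes 32, weight 12, w·C = 384
J6: finishes 38, weight 4, w·C = 152
J1: finishes 48, weight 5, w·C = 240
J7: finishes 63, weight 3, w·C = 189
J3: finishes 74, weight 1, w·C = 74
Sum = 22+208+384+152+240+189+74 = 1269.

1269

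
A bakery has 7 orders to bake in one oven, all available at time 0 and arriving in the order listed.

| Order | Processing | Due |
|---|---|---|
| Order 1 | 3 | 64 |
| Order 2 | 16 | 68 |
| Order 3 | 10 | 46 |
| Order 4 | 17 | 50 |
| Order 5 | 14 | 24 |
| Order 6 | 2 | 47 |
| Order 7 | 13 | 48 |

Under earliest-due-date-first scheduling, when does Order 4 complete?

EDD (increasing due date): Order 5 Order 3 Order 6 Order 7 Order 4 Order 1 Order 2.
Order 5: 0→14
Order 3: 14→24
Order 6: 24→26
Order 7: 26→39
Order 4: 39→56

56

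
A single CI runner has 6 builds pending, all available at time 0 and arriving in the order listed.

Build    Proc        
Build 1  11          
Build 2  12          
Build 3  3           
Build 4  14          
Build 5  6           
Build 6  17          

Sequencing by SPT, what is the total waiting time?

SPT (increasing processing time): Build 3 Build 5 Build 1 Build 2 Build 4 Build 6.
Build 3: waits 0, runs 0→3
Build 5: waits 3, runs 3→9
Build 1: waits 9, runs 9→20
Build 2: waits 20, runs 20→32
Build 4: waits 32, runs 32→46
Build 6: waits 46, runs 46→63
Sum = 0+3+9+20+32+46 = 110.

110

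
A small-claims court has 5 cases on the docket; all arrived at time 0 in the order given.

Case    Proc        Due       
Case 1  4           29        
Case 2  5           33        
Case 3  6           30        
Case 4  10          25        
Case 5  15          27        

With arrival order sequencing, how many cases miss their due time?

1

FIFO (arrival order): Case 1 Case 2 Case 3 Case 4 Case 5.
Case 1: 0→4, due 29, tardiness 0
Case 2: 4→9, due 33, tardiness 0
Case 3: 9→15, due 30, tardiness 0
Case 4: 15→25, due 25, tardiness 0
Case 5: 25→40, due 27, tardiness 13
Late cases: 1.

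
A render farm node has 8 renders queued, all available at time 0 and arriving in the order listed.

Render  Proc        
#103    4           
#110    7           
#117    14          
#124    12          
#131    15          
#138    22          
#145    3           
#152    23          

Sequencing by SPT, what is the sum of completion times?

SPT (increasing processing time): #145 #103 #110 #124 #117 #131 #138 #152.
#145: 0→3
#103: 3→7
#110: 7→14
#124: 14→26
#117: 26→40
#131: 40→55
#138: 55→77
#152: 77→100
Sum = 3+7+14+26+40+55+77+100 = 322.

322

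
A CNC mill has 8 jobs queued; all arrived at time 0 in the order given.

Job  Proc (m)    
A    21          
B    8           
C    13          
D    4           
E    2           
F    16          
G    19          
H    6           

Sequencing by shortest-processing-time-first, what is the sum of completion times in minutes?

279

SPT (increasing processing time): E D H B C F G A.
E: 0→2
D: 2→6
H: 6→12
B: 12→20
C: 20→33
F: 33→49
G: 49→68
A: 68→89
Sum = 2+6+12+20+33+49+68+89 = 279.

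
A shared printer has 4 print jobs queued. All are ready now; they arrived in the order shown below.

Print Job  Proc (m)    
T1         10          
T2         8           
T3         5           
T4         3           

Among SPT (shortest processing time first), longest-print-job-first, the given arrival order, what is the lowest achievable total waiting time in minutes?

SPT (increasing processing time): T4 T3 T2 T1.
T4: waits 0, runs 0→3
T3: waits 3, runs 3→8
T2: waits 8, runs 8→16
T1: waits 16, runs 16→26
Sum = 0+3+8+16 = 27.
LPT (decreasing processing time): T1 T2 T3 T4.
T1: waits 0, runs 0→10
T2: waits 10, runs 10→18
T3: waits 18, runs 18→23
T4: waits 23, runs 23→26
Sum = 0+10+18+23 = 51.
FIFO (arrival order): T1 T2 T3 T4.
T1: waits 0, runs 0→10
T2: waits 10, runs 10→18
T3: waits 18, runs 18→23
T4: waits 23, runs 23→26
Sum = 0+10+18+23 = 51.
SPT 27, LPT 51, FIFO 51 → minimum 27.

27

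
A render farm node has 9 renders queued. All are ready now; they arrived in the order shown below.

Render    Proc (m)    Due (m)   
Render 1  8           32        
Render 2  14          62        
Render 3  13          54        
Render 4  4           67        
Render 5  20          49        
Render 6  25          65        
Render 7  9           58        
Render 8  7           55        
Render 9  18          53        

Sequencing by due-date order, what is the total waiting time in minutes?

EDD (increasing due date): Render 1 Render 5 Render 9 Render 3 Render 8 Render 7 Render 2 Render 6 Render 4.
Render 1: waits 0, runs 0→8
Render 5: waits 8, runs 8→28
Render 9: waits 28, runs 28→46
Render 3: waits 46, runs 46→59
Render 8: waits 59, runs 59→66
Render 7: waits 66, runs 66→75
Render 2: waits 75, runs 75→89
Render 6: waits 89, runs 89→114
Render 4: waits 114, runs 114→118
Sum = 0+8+28+46+59+66+75+89+114 = 485.

485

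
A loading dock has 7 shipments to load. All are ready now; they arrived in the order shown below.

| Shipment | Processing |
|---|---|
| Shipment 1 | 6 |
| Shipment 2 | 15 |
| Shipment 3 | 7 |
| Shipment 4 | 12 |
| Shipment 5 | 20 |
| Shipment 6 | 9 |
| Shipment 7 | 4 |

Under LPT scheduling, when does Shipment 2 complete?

LPT (decreasing processing time): Shipment 5 Shipment 2 Shipment 4 Shipment 6 Shipment 3 Shipment 1 Shipment 7.
Shipment 5: 0→20
Shipment 2: 20→35

35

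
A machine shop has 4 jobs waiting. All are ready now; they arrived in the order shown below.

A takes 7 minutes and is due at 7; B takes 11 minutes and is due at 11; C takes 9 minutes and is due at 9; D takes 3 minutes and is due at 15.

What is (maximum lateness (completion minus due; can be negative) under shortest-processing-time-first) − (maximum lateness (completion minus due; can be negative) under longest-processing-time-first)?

-1

SPT (increasing processing time): D A C B.
D: 0→3, due 15, lateness -12
A: 3→10, due 7, lateness 3
C: 10→19, due 9, lateness 10
B: 19→30, due 11, lateness 19
Maximum = 19.
LPT (decreasing processing time): B C A D.
B: 0→11, due 11, lateness 0
C: 11→20, due 9, lateness 11
A: 20→27, due 7, lateness 20
D: 27→30, due 15, lateness 15
Maximum = 20.
Difference = 19 − 20 = -1.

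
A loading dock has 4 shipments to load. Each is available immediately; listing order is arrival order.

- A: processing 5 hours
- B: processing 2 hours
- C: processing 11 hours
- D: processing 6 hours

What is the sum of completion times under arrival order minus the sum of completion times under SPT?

8

FIFO (arrival order): A B C D.
A: 0→5
B: 5→7
C: 7→18
D: 18→24
Sum = 5+7+18+24 = 54.
SPT (increasing processing time): B A D C.
B: 0→2
A: 2→7
D: 7→13
C: 13→24
Sum = 2+7+13+24 = 46.
Difference = 54 − 46 = 8.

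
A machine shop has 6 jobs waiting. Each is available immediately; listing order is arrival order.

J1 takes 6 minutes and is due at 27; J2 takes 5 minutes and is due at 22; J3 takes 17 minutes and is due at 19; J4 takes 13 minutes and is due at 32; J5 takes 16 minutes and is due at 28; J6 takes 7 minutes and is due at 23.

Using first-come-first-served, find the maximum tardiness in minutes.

41

FIFO (arrival order): J1 J2 J3 J4 J5 J6.
J1: 0→6, due 27, tardiness 0
J2: 6→11, due 22, tardiness 0
J3: 11→28, due 19, tardiness 9
J4: 28→41, due 32, tardiness 9
J5: 41→57, due 28, tardiness 29
J6: 57→64, due 23, tardiness 41
Maximum = 41.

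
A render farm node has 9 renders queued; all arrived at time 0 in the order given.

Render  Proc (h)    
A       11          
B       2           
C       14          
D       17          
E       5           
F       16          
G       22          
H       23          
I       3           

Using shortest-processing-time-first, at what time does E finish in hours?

10

SPT (increasing processing time): B I E A C F D G H.
B: 0→2
I: 2→5
E: 5→10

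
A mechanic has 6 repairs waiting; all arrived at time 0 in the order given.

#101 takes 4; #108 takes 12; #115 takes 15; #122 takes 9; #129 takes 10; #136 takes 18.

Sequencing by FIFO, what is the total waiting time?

141

FIFO (arrival order): #101 #108 #115 #122 #129 #136.
#101: waits 0, runs 0→4
#108: waits 4, runs 4→16
#115: waits 16, runs 16→31
#122: waits 31, runs 31→40
#129: waits 40, runs 40→50
#136: waits 50, runs 50→68
Sum = 0+4+16+31+40+50 = 141.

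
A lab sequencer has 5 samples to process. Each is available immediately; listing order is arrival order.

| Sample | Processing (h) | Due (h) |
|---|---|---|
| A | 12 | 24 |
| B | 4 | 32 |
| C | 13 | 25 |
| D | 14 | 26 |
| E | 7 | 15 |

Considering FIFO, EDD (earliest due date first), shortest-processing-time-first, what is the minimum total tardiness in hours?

FIFO (arrival order): A B C D E.
A: 0→12, due 24, tardiness 0
B: 12→16, due 32, tardiness 0
C: 16→29, due 25, tardiness 4
D: 29→43, due 26, tardiness 17
E: 43→50, due 15, tardiness 35
Sum = 0+0+4+17+35 = 56.
EDD (increasing due date): E A C D B.
E: 0→7, due 15, tardiness 0
A: 7→19, due 24, tardiness 0
C: 19→32, due 25, tardiness 7
D: 32→46, due 26, tardiness 20
B: 46→50, due 32, tardiness 18
Sum = 0+0+7+20+18 = 45.
SPT (increasing processing time): B E A C D.
B: 0→4, due 32, tardiness 0
E: 4→11, due 15, tardiness 0
A: 11→23, due 24, tardiness 0
C: 23→36, due 25, tardiness 11
D: 36→50, due 26, tardiness 24
Sum = 0+0+0+11+24 = 35.
FIFO 56, EDD 45, SPT 35 → minimum 35.

35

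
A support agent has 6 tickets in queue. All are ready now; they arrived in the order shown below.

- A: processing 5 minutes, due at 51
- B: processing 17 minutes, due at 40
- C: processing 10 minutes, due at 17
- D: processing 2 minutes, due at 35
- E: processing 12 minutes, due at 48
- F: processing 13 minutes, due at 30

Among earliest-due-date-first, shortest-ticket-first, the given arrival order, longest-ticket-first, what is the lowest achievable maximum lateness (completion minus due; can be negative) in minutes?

8

EDD (increasing due date): C F D B E A.
C: 0→10, due 17, lateness -7
F: 10→23, due 30, lateness -7
D: 23→25, due 35, lateness -10
B: 25→42, due 40, lateness 2
E: 42→54, due 48, lateness 6
A: 54→59, due 51, lateness 8
Maximum = 8.
SPT (increasing processing time): D A C E F B.
D: 0→2, due 35, lateness -33
A: 2→7, due 51, lateness -44
C: 7→17, due 17, lateness 0
E: 17→29, due 48, lateness -19
F: 29→42, due 30, lateness 12
B: 42→59, due 40, lateness 19
Maximum = 19.
FIFO (arrival order): A B C D E F.
A: 0→5, due 51, lateness -46
B: 5→22, due 40, lateness -18
C: 22→32, due 17, lateness 15
D: 32→34, due 35, lateness -1
E: 34→46, due 48, lateness -2
F: 46→59, due 30, lateness 29
Maximum = 29.
LPT (decreasing processing time): B F E C A D.
B: 0→17, due 40, lateness -23
F: 17→30, due 30, lateness 0
E: 30→42, due 48, lateness -6
C: 42→52, due 17, lateness 35
A: 52→57, due 51, lateness 6
D: 57→59, due 35, lateness 24
Maximum = 35.
EDD 8, SPT 19, FIFO 29, LPT 35 → minimum 8.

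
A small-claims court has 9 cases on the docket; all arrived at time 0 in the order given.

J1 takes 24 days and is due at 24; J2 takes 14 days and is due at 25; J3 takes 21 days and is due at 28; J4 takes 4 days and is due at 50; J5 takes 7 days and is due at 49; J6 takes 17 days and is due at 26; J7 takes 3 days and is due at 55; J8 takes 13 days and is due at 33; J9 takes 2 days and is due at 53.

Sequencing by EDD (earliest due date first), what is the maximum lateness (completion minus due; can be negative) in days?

56

EDD (increasing due date): J1 J2 J6 J3 J8 J5 J4 J9 J7.
J1: 0→24, due 24, lateness 0
J2: 24→38, due 25, lateness 13
J6: 38→55, due 26, lateness 29
J3: 55→76, due 28, lateness 48
J8: 76→89, due 33, lateness 56
J5: 89→96, due 49, lateness 47
J4: 96→100, due 50, lateness 50
J9: 100→102, due 53, lateness 49
J7: 102→105, due 55, lateness 50
Maximum = 56.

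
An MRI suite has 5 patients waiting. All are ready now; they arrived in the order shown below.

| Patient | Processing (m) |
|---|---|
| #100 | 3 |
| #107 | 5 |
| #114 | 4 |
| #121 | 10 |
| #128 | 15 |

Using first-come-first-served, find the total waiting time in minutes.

FIFO (arrival order): #100 #107 #114 #121 #128.
#100: waits 0, runs 0→3
#107: waits 3, runs 3→8
#114: waits 8, runs 8→12
#121: waits 12, runs 12→22
#128: waits 22, runs 22→37
Sum = 0+3+8+12+22 = 45.

45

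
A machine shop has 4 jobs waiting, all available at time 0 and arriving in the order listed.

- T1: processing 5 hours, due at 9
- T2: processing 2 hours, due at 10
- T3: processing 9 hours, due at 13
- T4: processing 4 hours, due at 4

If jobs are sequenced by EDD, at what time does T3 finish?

EDD (increasing due date): T4 T1 T2 T3.
T4: 0→4
T1: 4→9
T2: 9→11
T3: 11→20

20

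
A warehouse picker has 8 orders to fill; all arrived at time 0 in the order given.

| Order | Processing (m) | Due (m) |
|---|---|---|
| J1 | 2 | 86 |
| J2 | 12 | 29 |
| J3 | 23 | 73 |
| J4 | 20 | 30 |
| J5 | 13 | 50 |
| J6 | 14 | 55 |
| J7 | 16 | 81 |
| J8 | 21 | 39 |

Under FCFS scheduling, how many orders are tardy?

FIFO (arrival order): J1 J2 J3 J4 J5 J6 J7 J8.
J1: 0→2, due 86, tardiness 0
J2: 2→14, due 29, tardiness 0
J3: 14→37, due 73, tardiness 0
J4: 37→57, due 30, tardiness 27
J5: 57→70, due 50, tardiness 20
J6: 70→84, due 55, tardiness 29
J7: 84→100, due 81, tardiness 19
J8: 100→121, due 39, tardiness 82
Late orders: 5.

5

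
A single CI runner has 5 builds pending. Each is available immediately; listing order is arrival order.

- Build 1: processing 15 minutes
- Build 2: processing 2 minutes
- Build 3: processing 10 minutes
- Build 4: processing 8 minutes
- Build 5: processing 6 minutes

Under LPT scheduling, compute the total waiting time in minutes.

112

LPT (decreasing processing time): Build 1 Build 3 Build 4 Build 5 Build 2.
Build 1: waits 0, runs 0→15
Build 3: waits 15, runs 15→25
Build 4: waits 25, runs 25→33
Build 5: waits 33, runs 33→39
Build 2: waits 39, runs 39→41
Sum = 0+15+25+33+39 = 112.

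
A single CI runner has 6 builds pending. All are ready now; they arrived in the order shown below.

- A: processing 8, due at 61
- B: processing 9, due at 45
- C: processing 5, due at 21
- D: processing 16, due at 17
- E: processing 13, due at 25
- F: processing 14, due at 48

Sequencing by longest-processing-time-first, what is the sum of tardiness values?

LPT (decreasing processing time): D F E B A C.
D: 0→16, due 17, tardiness 0
F: 16→30, due 48, tardiness 0
E: 30→43, due 25, tardiness 18
B: 43→52, due 45, tardiness 7
A: 52→60, due 61, tardiness 0
C: 60→65, due 21, tardiness 44
Sum = 0+0+18+7+0+44 = 69.

69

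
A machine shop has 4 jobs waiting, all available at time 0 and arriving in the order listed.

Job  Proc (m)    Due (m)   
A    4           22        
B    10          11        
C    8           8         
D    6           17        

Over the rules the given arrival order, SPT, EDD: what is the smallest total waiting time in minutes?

32

FIFO (arrival order): A B C D.
A: waits 0, runs 0→4
B: waits 4, runs 4→14
C: waits 14, runs 14→22
D: waits 22, runs 22→28
Sum = 0+4+14+22 = 40.
SPT (increasing processing time): A D C B.
A: waits 0, runs 0→4
D: waits 4, runs 4→10
C: waits 10, runs 10→18
B: waits 18, runs 18→28
Sum = 0+4+10+18 = 32.
EDD (increasing due date): C B D A.
C: waits 0, runs 0→8
B: waits 8, runs 8→18
D: waits 18, runs 18→24
A: waits 24, runs 24→28
Sum = 0+8+18+24 = 50.
FIFO 40, SPT 32, EDD 50 → minimum 32.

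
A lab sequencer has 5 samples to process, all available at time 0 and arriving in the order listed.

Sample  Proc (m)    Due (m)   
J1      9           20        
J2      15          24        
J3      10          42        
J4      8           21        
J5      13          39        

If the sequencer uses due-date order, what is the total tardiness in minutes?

EDD (increasing due date): J1 J4 J2 J5 J3.
J1: 0→9, due 20, tardiness 0
J4: 9→17, due 21, tardiness 0
J2: 17→32, due 24, tardiness 8
J5: 32→45, due 39, tardiness 6
J3: 45→55, due 42, tardiness 13
Sum = 0+0+8+6+13 = 27.

27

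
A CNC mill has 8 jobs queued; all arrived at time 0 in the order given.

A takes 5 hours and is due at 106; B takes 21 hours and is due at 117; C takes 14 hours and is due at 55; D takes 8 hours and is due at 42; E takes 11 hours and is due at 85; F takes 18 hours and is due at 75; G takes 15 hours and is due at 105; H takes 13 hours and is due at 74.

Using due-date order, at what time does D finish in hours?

EDD (increasing due date): D C H F E G A B.
D: 0→8

8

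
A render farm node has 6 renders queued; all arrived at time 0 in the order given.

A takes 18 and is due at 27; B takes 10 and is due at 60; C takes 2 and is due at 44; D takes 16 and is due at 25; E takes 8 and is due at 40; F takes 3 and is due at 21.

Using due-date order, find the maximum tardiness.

EDD (increasing due date): F D A E C B.
F: 0→3, due 21, tardiness 0
D: 3→19, due 25, tardiness 0
A: 19→37, due 27, tardiness 10
E: 37→45, due 40, tardiness 5
C: 45→47, due 44, tardiness 3
B: 47→57, due 60, tardiness 0
Maximum = 10.

10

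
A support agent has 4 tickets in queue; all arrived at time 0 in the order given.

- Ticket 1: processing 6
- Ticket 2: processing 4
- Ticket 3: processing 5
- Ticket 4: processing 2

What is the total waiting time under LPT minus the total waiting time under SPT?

13

LPT (decreasing processing time): Ticket 1 Ticket 3 Ticket 2 Ticket 4.
Ticket 1: waits 0, runs 0→6
Ticket 3: waits 6, runs 6→11
Ticket 2: waits 11, runs 11→15
Ticket 4: waits 15, runs 15→17
Sum = 0+6+11+15 = 32.
SPT (increasing processing time): Ticket 4 Ticket 2 Ticket 3 Ticket 1.
Ticket 4: waits 0, runs 0→2
Ticket 2: waits 2, runs 2→6
Ticket 3: waits 6, runs 6→11
Ticket 1: waits 11, runs 11→17
Sum = 0+2+6+11 = 19.
Difference = 32 − 19 = 13.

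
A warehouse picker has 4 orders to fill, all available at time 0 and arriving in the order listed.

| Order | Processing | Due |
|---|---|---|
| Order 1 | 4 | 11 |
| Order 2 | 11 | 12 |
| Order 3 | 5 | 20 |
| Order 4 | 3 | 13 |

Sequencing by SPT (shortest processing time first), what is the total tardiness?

SPT (increasing processing time): Order 4 Order 1 Order 3 Order 2.
Order 4: 0→3, due 13, tardiness 0
Order 1: 3→7, due 11, tardiness 0
Order 3: 7→12, due 20, tardiness 0
Order 2: 12→23, due 12, tardiness 11
Sum = 0+0+0+11 = 11.

11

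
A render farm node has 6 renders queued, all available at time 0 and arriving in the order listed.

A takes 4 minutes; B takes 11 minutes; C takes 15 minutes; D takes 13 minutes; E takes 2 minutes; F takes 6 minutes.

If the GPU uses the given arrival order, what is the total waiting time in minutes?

FIFO (arrival order): A B C D E F.
A: waits 0, runs 0→4
B: waits 4, runs 4→15
C: waits 15, runs 15→30
D: waits 30, runs 30→43
E: waits 43, runs 43→45
F: waits 45, runs 45→51
Sum = 0+4+15+30+43+45 = 137.

137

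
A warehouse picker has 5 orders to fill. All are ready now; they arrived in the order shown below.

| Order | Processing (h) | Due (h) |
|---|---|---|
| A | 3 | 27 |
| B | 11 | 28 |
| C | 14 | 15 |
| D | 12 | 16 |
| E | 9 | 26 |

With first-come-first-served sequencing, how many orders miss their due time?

3

FIFO (arrival order): A B C D E.
A: 0→3, due 27, tardiness 0
B: 3→14, due 28, tardiness 0
C: 14→28, due 15, tardiness 13
D: 28→40, due 16, tardiness 24
E: 40→49, due 26, tardiness 23
Late orders: 3.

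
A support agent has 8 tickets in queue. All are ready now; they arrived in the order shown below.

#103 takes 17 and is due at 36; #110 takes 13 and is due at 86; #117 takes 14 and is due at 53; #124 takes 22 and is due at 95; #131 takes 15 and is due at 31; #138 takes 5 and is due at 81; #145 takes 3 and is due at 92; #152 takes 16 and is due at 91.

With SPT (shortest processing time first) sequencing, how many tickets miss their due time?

SPT (increasing processing time): #145 #138 #110 #117 #131 #152 #103 #124.
#145: 0→3, due 92, tardiness 0
#138: 3→8, due 81, tardiness 0
#110: 8→21, due 86, tardiness 0
#117: 21→35, due 53, tardiness 0
#131: 35→50, due 31, tardiness 19
#152: 50→66, due 91, tardiness 0
#103: 66→83, due 36, tardiness 47
#124: 83→105, due 95, tardiness 10
Late tickets: 3.

3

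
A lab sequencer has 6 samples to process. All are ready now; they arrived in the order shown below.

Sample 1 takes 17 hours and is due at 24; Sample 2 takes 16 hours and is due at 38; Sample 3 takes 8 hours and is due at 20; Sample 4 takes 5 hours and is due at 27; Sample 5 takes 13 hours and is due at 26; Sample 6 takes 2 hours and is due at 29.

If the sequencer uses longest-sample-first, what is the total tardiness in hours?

LPT (decreasing processing time): Sample 1 Sample 2 Sample 5 Sample 3 Sample 4 Sample 6.
Sample 1: 0→17, due 24, tardiness 0
Sample 2: 17→33, due 38, tardiness 0
Sample 5: 33→46, due 26, tardiness 20
Sample 3: 46→54, due 20, tardiness 34
Sample 4: 54→59, due 27, tardiness 32
Sample 6: 59→61, due 29, tardiness 32
Sum = 0+0+20+34+32+32 = 118.

118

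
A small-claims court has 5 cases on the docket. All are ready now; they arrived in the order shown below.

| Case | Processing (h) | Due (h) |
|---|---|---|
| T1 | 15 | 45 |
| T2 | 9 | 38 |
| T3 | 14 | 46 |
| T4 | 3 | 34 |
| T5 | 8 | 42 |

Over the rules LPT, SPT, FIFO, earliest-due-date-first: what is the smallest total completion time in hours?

LPT (decreasing processing time): T1 T3 T2 T5 T4.
T1: 0→15
T3: 15→29
T2: 29→38
T5: 38→46
T4: 46→49
Sum = 15+29+38+46+49 = 177.
SPT (increasing processing time): T4 T5 T2 T3 T1.
T4: 0→3
T5: 3→11
T2: 11→20
T3: 20→34
T1: 34→49
Sum = 3+11+20+34+49 = 117.
FIFO (arrival order): T1 T2 T3 T4 T5.
T1: 0→15
T2: 15→24
T3: 24→38
T4: 38→41
T5: 41→49
Sum = 15+24+38+41+49 = 167.
EDD (increasing due date): T4 T2 T5 T1 T3.
T4: 0→3
T2: 3→12
T5: 12→20
T1: 20→35
T3: 35→49
Sum = 3+12+20+35+49 = 119.
LPT 177, SPT 117, FIFO 167, EDD 119 → minimum 117.

117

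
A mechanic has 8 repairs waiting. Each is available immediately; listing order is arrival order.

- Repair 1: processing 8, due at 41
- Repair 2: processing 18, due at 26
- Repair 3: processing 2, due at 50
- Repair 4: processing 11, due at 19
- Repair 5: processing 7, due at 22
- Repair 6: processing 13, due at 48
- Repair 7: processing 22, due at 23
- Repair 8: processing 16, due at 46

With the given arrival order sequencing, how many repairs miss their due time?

5

FIFO (arrival order): Repair 1 Repair 2 Repair 3 Repair 4 Repair 5 Repair 6 Repair 7 Repair 8.
Repair 1: 0→8, due 41, tardiness 0
Repair 2: 8→26, due 26, tardiness 0
Repair 3: 26→28, due 50, tardiness 0
Repair 4: 28→39, due 19, tardiness 20
Repair 5: 39→46, due 22, tardiness 24
Repair 6: 46→59, due 48, tardiness 11
Repair 7: 59→81, due 23, tardiness 58
Repair 8: 81→97, due 46, tardiness 51
Late repairs: 5.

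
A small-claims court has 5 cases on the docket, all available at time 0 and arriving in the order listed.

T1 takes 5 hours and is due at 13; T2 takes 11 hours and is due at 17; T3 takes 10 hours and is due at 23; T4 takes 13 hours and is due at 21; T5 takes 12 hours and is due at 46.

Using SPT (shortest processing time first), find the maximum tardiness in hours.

30

SPT (increasing processing time): T1 T3 T2 T5 T4.
T1: 0→5, due 13, tardiness 0
T3: 5→15, due 23, tardiness 0
T2: 15→26, due 17, tardiness 9
T5: 26→38, due 46, tardiness 0
T4: 38→51, due 21, tardiness 30
Maximum = 30.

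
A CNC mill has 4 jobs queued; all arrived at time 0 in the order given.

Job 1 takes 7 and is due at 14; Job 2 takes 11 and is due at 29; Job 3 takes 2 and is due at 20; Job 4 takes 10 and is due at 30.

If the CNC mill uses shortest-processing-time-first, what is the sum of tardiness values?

SPT (increasing processing time): Job 3 Job 1 Job 4 Job 2.
Job 3: 0→2, due 20, tardiness 0
Job 1: 2→9, due 14, tardiness 0
Job 4: 9→19, due 30, tardiness 0
Job 2: 19→30, due 29, tardiness 1
Sum = 0+0+0+1 = 1.

1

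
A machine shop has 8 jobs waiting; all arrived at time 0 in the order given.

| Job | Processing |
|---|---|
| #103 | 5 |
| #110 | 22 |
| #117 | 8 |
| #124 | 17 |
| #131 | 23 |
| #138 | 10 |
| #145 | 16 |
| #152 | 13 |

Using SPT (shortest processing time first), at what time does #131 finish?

SPT (increasing processing time): #103 #117 #138 #152 #145 #124 #110 #131.
#103: 0→5
#117: 5→13
#138: 13→23
#152: 23→36
#145: 36→52
#124: 52→69
#110: 69→91
#131: 91→114

114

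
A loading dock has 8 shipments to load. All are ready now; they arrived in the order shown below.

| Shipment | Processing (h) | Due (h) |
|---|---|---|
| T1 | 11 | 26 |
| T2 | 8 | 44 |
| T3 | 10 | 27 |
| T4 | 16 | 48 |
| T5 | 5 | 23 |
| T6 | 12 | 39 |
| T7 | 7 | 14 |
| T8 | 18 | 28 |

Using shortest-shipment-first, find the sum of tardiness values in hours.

SPT (increasing processing time): T5 T7 T2 T3 T1 T6 T4 T8.
T5: 0→5, due 23, tardiness 0
T7: 5→12, due 14, tardiness 0
T2: 12→20, due 44, tardiness 0
T3: 20→30, due 27, tardiness 3
T1: 30→41, due 26, tardiness 15
T6: 41→53, due 39, tardiness 14
T4: 53→69, due 48, tardiness 21
T8: 69→87, due 28, tardiness 59
Sum = 0+0+0+3+15+14+21+59 = 112.

112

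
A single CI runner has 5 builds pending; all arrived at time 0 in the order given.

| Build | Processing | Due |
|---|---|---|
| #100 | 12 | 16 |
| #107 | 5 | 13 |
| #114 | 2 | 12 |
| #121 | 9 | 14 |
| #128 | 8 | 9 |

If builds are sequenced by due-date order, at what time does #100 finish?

36

EDD (increasing due date): #128 #114 #107 #121 #100.
#128: 0→8
#114: 8→10
#107: 10→15
#121: 15→24
#100: 24→36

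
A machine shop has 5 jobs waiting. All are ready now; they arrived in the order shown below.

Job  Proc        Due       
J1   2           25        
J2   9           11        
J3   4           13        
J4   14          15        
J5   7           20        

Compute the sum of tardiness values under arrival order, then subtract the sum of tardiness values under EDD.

-5

FIFO (arrival order): J1 J2 J3 J4 J5.
J1: 0→2, due 25, tardiness 0
J2: 2→11, due 11, tardiness 0
J3: 11→15, due 13, tardiness 2
J4: 15→29, due 15, tardiness 14
J5: 29→36, due 20, tardiness 16
Sum = 0+0+2+14+16 = 32.
EDD (increasing due date): J2 J3 J4 J5 J1.
J2: 0→9, due 11, tardiness 0
J3: 9→13, due 13, tardiness 0
J4: 13→27, due 15, tardiness 12
J5: 27→34, due 20, tardiness 14
J1: 34→36, due 25, tardiness 11
Sum = 0+0+12+14+11 = 37.
Difference = 32 − 37 = -5.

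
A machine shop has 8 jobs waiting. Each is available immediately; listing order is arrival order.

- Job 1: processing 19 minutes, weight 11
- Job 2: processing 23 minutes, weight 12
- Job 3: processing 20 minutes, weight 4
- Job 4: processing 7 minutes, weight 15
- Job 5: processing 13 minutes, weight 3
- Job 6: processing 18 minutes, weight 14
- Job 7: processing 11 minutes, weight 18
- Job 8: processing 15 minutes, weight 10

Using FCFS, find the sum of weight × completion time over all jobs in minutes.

6900

FIFO (arrival order): Job 1 Job 2 Job 3 Job 4 Job 5 Job 6 Job 7 Job 8.
Job 1: finishes 19, weight 11, w·C = 209
Job 2: finishes 42, weight 12, w·C = 504
Job 3: finishes 62, weight 4, w·C = 248
Job 4: finishes 69, weight 15, w·C = 1035
Job 5: finishes 82, weight 3, w·C = 246
Job 6: finishes 100, weight 14, w·C = 1400
Job 7: finishes 111, weight 18, w·C = 1998
Job 8: finishes 126, weight 10, w·C = 1260
Sum = 209+504+248+1035+246+1400+1998+1260 = 6900.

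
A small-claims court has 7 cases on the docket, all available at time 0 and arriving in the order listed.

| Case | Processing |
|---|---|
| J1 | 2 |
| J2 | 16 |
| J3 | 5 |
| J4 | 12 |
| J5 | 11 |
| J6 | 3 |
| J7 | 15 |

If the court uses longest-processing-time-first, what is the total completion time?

LPT (decreasing processing time): J2 J7 J4 J5 J3 J6 J1.
J2: 0→16
J7: 16→31
J4: 31→43
J5: 43→54
J3: 54→59
J6: 59→62
J1: 62→64
Sum = 16+31+43+54+59+62+64 = 329.

329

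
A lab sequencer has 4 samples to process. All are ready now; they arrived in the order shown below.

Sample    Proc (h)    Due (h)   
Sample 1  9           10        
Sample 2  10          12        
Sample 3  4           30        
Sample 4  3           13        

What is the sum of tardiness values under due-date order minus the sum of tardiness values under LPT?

EDD (increasing due date): Sample 1 Sample 2 Sample 4 Sample 3.
Sample 1: 0→9, due 10, tardiness 0
Sample 2: 9→19, due 12, tardiness 7
Sample 4: 19→22, due 13, tardiness 9
Sample 3: 22→26, due 30, tardiness 0
Sum = 0+7+9+0 = 16.
LPT (decreasing processing time): Sample 2 Sample 1 Sample 3 Sample 4.
Sample 2: 0→10, due 12, tardiness 0
Sample 1: 10→19, due 10, tardiness 9
Sample 3: 19→23, due 30, tardiness 0
Sample 4: 23→26, due 13, tardiness 13
Sum = 0+9+0+13 = 22.
Difference = 16 − 22 = -6.

-6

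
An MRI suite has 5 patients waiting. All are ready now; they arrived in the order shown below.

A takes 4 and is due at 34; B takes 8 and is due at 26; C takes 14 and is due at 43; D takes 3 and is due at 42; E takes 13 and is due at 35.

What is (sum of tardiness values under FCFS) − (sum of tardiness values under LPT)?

FIFO (arrival order): A B C D E.
A: 0→4, due 34, tardiness 0
B: 4→12, due 26, tardiness 0
C: 12→26, due 43, tardiness 0
D: 26→29, due 42, tardiness 0
E: 29→42, due 35, tardiness 7
Sum = 0+0+0+0+7 = 7.
LPT (decreasing processing time): C E B A D.
C: 0→14, due 43, tardiness 0
E: 14→27, due 35, tardiness 0
B: 27→35, due 26, tardiness 9
A: 35→39, due 34, tardiness 5
D: 39→42, due 42, tardiness 0
Sum = 0+0+9+5+0 = 14.
Difference = 7 − 14 = -7.

-7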